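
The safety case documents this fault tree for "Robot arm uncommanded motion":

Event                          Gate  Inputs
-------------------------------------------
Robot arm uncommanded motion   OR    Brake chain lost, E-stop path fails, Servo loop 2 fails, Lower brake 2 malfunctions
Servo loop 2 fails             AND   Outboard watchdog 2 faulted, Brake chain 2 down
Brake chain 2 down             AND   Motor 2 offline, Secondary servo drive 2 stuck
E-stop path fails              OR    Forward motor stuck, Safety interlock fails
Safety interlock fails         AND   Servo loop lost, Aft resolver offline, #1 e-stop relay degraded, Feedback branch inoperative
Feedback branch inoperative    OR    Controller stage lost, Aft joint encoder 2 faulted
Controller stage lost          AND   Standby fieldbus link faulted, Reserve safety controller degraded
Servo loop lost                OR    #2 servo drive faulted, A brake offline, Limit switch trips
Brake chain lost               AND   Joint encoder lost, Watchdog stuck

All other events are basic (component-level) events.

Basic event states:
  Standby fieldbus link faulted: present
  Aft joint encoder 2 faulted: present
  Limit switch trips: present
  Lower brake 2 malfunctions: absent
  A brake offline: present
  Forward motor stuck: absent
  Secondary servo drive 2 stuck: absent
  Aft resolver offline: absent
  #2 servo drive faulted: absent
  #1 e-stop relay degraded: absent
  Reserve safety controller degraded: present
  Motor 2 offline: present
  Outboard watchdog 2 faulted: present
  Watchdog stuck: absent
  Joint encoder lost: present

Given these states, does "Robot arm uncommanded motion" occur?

Brake chain lost [AND]: Joint encoder lost=occurs, Watchdog stuck=not → not all inputs occur → does not occur.
Servo loop lost [OR]: #2 servo drive faulted=not, A brake offline=occurs, Limit switch trips=occurs → at least one input occurs → occurs.
Controller stage lost [AND]: Standby fieldbus link faulted=occurs, Reserve safety controller degraded=occurs → all inputs occur → occurs.
Feedback branch inoperative [OR]: Controller stage lost=occurs, Aft joint encoder 2 faulted=occurs → at least one input occurs → occurs.
Safety interlock fails [AND]: Servo loop lost=occurs, Aft resolver offline=not, #1 e-stop relay degraded=not, Feedback branch inoperative=occurs → not all inputs occur → does not occur.
E-stop path fails [OR]: Forward motor stuck=not, Safety interlock fails=not → no input occurs → does not occur.
Brake chain 2 down [AND]: Motor 2 offline=occurs, Secondary servo drive 2 stuck=not → not all inputs occur → does not occur.
Servo loop 2 fails [AND]: Outboard watchdog 2 faulted=occurs, Brake chain 2 down=not → not all inputs occur → does not occur.
Robot arm uncommanded motion [OR]: Brake chain lost=not, E-stop path fails=not, Servo loop 2 fails=not, Lower brake 2 malfunctions=not → no input occurs → does not occur.

No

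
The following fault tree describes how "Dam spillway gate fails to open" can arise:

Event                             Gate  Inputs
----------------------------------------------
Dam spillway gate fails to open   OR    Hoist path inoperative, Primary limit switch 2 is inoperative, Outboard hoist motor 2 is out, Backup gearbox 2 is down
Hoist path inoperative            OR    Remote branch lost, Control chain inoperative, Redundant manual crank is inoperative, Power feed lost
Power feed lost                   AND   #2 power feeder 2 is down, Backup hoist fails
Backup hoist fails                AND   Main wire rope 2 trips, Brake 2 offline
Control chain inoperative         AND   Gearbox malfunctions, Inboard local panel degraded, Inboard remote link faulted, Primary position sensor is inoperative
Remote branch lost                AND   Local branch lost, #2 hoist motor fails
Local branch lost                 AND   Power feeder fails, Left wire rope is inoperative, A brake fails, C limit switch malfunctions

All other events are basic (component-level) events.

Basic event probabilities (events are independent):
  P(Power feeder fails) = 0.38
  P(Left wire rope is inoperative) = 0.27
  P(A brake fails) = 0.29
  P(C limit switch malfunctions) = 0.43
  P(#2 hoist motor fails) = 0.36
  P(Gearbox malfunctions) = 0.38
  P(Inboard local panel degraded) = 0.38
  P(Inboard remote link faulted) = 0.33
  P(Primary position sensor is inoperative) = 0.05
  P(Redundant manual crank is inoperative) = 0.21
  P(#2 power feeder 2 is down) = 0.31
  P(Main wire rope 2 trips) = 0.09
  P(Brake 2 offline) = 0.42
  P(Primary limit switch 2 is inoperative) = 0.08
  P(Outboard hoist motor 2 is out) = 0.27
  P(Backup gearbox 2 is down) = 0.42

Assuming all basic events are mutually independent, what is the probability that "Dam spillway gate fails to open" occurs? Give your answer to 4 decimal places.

P(Local branch lost) [AND] = 0.38 × 0.27 × 0.29 × 0.43 = 0.012794
P(Remote branch lost) [AND] = 0.012794 × 0.36 = 0.004606
P(Control chain inoperative) [AND] = 0.38 × 0.38 × 0.33 × 0.05 = 0.002383
P(Backup hoist fails) [AND] = 0.09 × 0.42 = 0.037800
P(Power feed lost) [AND] = 0.31 × 0.037800 = 0.011718
P(Hoist path inoperative) [OR] = 1 − (1−0.004606) × (1−0.002383) × (1−0.21) × (1−0.011718) = 0.224705
P(Dam spillway gate fails to open) [OR] = 1 − (1−0.224705) × (1−0.08) × (1−0.27) × (1−0.42) = 0.698001
Rounded to 4 decimal places: P(Dam spillway gate fails to open) ≈ 0.6980.

0.6980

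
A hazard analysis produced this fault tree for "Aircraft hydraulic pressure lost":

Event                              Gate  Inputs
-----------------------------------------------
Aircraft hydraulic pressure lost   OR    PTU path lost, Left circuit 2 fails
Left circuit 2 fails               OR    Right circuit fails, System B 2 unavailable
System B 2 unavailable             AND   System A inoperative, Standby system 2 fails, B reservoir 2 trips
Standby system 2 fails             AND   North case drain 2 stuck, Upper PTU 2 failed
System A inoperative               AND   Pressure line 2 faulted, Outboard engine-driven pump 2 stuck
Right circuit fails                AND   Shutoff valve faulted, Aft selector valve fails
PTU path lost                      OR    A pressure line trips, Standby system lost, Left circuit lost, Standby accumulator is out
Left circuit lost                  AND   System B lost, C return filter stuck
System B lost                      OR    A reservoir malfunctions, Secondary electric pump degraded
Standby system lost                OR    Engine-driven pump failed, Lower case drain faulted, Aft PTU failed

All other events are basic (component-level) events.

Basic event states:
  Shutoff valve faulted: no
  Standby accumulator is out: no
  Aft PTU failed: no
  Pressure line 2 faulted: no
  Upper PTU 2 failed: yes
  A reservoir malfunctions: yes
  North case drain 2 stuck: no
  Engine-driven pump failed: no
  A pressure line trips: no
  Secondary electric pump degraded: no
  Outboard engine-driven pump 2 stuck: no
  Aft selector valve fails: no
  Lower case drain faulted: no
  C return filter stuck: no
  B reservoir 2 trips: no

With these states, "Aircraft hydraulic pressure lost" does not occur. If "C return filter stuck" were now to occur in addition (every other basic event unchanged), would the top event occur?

Yes

Counterfactual: set "C return filter stuck" to occurred.
Standby system lost [OR]: Engine-driven pump failed=not, Lower case drain faulted=not, Aft PTU failed=not → no input occurs → does not occur.
System B lost [OR]: A reservoir malfunctions=occurs, Secondary electric pump degraded=not → at least one input occurs → occurs.
Left circuit lost [AND]: System B lost=occurs, C return filter stuck=occurs → all inputs occur → occurs.
PTU path lost [OR]: A pressure line trips=not, Standby system lost=not, Left circuit lost=occurs, Standby accumulator is out=not → at least one input occurs → occurs.
Right circuit fails [AND]: Shutoff valve faulted=not, Aft selector valve fails=not → not all inputs occur → does not occur.
System A inoperative [AND]: Pressure line 2 faulted=not, Outboard engine-driven pump 2 stuck=not → not all inputs occur → does not occur.
Standby system 2 fails [AND]: North case drain 2 stuck=not, Upper PTU 2 failed=occurs → not all inputs occur → does not occur.
System B 2 unavailable [AND]: System A inoperative=not, Standby system 2 fails=not, B reservoir 2 trips=not → not all inputs occur → does not occur.
Left circuit 2 fails [OR]: Right circuit fails=not, System B 2 unavailable=not → no input occurs → does not occur.
Aircraft hydraulic pressure lost [OR]: PTU path lost=occurs, Left circuit 2 fails=not → at least one input occurs → occurs.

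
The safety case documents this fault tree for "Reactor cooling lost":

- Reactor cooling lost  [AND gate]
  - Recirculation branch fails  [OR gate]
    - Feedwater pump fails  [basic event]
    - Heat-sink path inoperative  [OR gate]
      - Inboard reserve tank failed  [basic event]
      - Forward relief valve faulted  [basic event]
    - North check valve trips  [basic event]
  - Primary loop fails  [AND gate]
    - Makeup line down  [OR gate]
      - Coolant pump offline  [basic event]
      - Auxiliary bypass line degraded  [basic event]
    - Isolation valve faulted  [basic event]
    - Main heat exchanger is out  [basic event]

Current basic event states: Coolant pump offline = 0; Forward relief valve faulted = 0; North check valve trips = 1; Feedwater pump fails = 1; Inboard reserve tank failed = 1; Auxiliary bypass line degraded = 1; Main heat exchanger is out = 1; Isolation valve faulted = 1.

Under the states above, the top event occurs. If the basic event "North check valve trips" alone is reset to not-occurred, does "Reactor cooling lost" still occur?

Counterfactual: set "North check valve trips" to not occurred.
Heat-sink path inoperative [OR]: Inboard reserve tank failed=occurs, Forward relief valve faulted=not → at least one input occurs → occurs.
Recirculation branch fails [OR]: Feedwater pump fails=occurs, Heat-sink path inoperative=occurs, North check valve trips=not → at least one input occurs → occurs.
Makeup line down [OR]: Coolant pump offline=not, Auxiliary bypass line degraded=occurs → at least one input occurs → occurs.
Primary loop fails [AND]: Makeup line down=occurs, Isolation valve faulted=occurs, Main heat exchanger is out=occurs → all inputs occur → occurs.
Reactor cooling lost [AND]: Recirculation branch fails=occurs, Primary loop fails=occurs → all inputs occur → occurs.

Yes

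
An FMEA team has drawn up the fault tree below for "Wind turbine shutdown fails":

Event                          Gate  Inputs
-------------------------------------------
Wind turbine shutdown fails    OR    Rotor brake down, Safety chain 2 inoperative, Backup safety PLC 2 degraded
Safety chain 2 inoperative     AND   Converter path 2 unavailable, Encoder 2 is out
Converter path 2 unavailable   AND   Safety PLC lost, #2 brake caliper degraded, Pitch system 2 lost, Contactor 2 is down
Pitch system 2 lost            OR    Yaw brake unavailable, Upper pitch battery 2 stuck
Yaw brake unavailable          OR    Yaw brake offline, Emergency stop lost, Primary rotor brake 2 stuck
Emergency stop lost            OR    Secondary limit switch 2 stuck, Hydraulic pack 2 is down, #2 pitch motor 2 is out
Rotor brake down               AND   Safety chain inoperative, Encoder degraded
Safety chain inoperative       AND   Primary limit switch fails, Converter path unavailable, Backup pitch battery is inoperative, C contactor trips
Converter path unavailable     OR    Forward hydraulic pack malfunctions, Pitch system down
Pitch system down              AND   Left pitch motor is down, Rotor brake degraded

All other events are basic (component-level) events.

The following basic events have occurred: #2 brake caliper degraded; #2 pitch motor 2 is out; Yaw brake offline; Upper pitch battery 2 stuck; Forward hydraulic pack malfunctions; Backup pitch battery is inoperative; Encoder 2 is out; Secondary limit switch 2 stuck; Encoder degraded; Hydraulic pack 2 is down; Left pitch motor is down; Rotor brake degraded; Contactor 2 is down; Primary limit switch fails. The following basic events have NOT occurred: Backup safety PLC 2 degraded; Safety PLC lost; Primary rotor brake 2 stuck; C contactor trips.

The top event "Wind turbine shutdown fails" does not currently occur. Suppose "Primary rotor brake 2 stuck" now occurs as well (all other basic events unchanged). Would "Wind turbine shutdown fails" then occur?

No

Counterfactual: set "Primary rotor brake 2 stuck" to occurred.
Pitch system down [AND]: Left pitch motor is down=occurs, Rotor brake degraded=occurs → all inputs occur → occurs.
Converter path unavailable [OR]: Forward hydraulic pack malfunctions=occurs, Pitch system down=occurs → at least one input occurs → occurs.
Safety chain inoperative [AND]: Primary limit switch fails=occurs, Converter path unavailable=occurs, Backup pitch battery is inoperative=occurs, C contactor trips=not → not all inputs occur → does not occur.
Rotor brake down [AND]: Safety chain inoperative=not, Encoder degraded=occurs → not all inputs occur → does not occur.
Emergency stop lost [OR]: Secondary limit switch 2 stuck=occurs, Hydraulic pack 2 is down=occurs, #2 pitch motor 2 is out=occurs → at least one input occurs → occurs.
Yaw brake unavailable [OR]: Yaw brake offline=occurs, Emergency stop lost=occurs, Primary rotor brake 2 stuck=occurs → at least one input occurs → occurs.
Pitch system 2 lost [OR]: Yaw brake unavailable=occurs, Upper pitch battery 2 stuck=occurs → at least one input occurs → occurs.
Converter path 2 unavailable [AND]: Safety PLC lost=not, #2 brake caliper degraded=occurs, Pitch system 2 lost=occurs, Contactor 2 is down=occurs → not all inputs occur → does not occur.
Safety chain 2 inoperative [AND]: Converter path 2 unavailable=not, Encoder 2 is out=occurs → not all inputs occur → does not occur.
Wind turbine shutdown fails [OR]: Rotor brake down=not, Safety chain 2 inoperative=not, Backup safety PLC 2 degraded=not → no input occurs → does not occur.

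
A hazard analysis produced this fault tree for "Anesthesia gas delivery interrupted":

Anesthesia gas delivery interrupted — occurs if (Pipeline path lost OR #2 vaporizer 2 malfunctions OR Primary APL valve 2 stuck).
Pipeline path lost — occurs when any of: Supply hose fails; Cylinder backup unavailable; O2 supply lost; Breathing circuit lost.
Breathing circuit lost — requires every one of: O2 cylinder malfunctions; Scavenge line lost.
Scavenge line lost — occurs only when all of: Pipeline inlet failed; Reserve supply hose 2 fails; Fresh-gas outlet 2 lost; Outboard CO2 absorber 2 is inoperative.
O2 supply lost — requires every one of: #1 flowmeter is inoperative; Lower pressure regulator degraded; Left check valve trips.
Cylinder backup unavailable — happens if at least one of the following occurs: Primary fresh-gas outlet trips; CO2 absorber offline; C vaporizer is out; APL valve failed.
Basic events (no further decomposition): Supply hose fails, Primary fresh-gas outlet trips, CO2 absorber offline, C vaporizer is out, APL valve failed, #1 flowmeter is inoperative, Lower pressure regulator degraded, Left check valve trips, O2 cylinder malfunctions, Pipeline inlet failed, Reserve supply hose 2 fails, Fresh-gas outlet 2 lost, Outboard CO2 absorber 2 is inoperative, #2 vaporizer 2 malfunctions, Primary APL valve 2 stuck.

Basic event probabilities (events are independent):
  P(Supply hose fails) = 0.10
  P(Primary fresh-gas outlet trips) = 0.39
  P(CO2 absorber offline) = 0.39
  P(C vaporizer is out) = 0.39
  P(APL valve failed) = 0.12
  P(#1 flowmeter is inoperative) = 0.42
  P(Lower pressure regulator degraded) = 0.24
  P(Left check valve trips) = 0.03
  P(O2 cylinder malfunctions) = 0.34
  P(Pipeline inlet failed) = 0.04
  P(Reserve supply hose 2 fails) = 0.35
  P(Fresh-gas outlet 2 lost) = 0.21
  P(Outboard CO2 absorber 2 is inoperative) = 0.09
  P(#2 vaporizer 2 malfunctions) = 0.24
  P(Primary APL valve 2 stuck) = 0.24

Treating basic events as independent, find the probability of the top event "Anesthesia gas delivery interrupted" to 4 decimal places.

0.8965

P(Cylinder backup unavailable) [OR] = 1 − (1−0.39) × (1−0.39) × (1−0.39) × (1−0.12) = 0.800257
P(O2 supply lost) [AND] = 0.42 × 0.24 × 0.03 = 0.003024
P(Scavenge line lost) [AND] = 0.04 × 0.35 × 0.21 × 0.09 = 0.000265
P(Breathing circuit lost) [AND] = 0.34 × 0.000265 = 0.000090
P(Pipeline path lost) [OR] = 1 − (1−0.10) × (1−0.800257) × (1−0.003024) × (1−0.000090) = 0.820791
P(Anesthesia gas delivery interrupted) [OR] = 1 − (1−0.820791) × (1−0.24) × (1−0.24) = 0.896489
Rounded to 4 decimal places: P(Anesthesia gas delivery interrupted) ≈ 0.8965.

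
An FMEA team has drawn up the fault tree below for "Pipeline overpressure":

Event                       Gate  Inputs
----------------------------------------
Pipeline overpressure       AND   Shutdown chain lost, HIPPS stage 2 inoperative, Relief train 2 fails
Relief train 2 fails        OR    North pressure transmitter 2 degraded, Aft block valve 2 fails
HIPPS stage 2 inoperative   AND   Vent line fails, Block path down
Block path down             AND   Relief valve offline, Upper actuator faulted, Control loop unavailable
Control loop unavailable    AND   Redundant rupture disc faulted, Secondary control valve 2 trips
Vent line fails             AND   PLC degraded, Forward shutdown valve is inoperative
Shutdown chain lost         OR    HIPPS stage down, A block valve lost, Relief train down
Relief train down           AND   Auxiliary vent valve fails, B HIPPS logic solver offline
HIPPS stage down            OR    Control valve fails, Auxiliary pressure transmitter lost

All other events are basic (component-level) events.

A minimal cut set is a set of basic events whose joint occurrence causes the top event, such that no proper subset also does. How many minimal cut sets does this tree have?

HIPPS stage down [OR]: union of children's cut sets → 2 cut set(s).
Relief train down [AND]: one cut set from each child combined → 1 × 1 = 1 cut set(s).
Shutdown chain lost [OR]: union of children's cut sets → 4 cut set(s).
Vent line fails [AND]: one cut set from each child combined → 1 × 1 = 1 cut set(s).
Control loop unavailable [AND]: one cut set from each child combined → 1 × 1 = 1 cut set(s).
Block path down [AND]: one cut set from each child combined → 1 × 1 × 1 = 1 cut set(s).
HIPPS stage 2 inoperative [AND]: one cut set from each child combined → 1 × 1 = 1 cut set(s).
Relief train 2 fails [OR]: union of children's cut sets → 2 cut set(s).
Pipeline overpressure [AND]: one cut set from each child combined → 4 × 1 × 2 = 8 cut set(s).
Minimal cut sets: {Control valve fails, Forward shutdown valve is inoperative, North pressure transmitter 2 degraded, PLC degraded, Redundant rupture disc faulted, Relief valve offline, Secondary control valve 2 trips, Upper actuator faulted}; {Aft block valve 2 fails, Control valve fails, Forward shutdown valve is inoperative, PLC degraded, Redundant rupture disc faulted, Relief valve offline, Secondary control valve 2 trips, Upper actuator faulted}; {Auxiliary pressure transmitter lost, Forward shutdown valve is inoperative, North pressure transmitter 2 degraded, PLC degraded, Redundant rupture disc faulted, Relief valve offline, Secondary control valve 2 trips, Upper actuator faulted}; {Aft block valve 2 fails, Auxiliary pressure transmitter lost, Forward shutdown valve is inoperative, PLC degraded, Redundant rupture disc faulted, Relief valve offline, Secondary control valve 2 trips, Upper actuator faulted}; {A block valve lost, Forward shutdown valve is inoperative, North pressure transmitter 2 degraded, PLC degraded, Redundant rupture disc faulted, Relief valve offline, Secondary control valve 2 trips, Upper actuator faulted}; {A block valve lost, Aft block valve 2 fails, Forward shutdown valve is inoperative, PLC degraded, Redundant rupture disc faulted, Relief valve offline, Secondary control valve 2 trips, Upper actuator faulted}; {Auxiliary vent valve fails, B HIPPS logic solver offline, Forward shutdown valve is inoperative, North pressure transmitter 2 degraded, PLC degraded, Redundant rupture disc faulted, Relief valve offline, Secondary control valve 2 trips, Upper actuator faulted}; {Aft block valve 2 fails, Auxiliary vent valve fails, B HIPPS logic solver offline, Forward shutdown valve is inoperative, PLC degraded, Redundant rupture disc faulted, Relief valve offline, Secondary control valve 2 trips, Upper actuator faulted}.

8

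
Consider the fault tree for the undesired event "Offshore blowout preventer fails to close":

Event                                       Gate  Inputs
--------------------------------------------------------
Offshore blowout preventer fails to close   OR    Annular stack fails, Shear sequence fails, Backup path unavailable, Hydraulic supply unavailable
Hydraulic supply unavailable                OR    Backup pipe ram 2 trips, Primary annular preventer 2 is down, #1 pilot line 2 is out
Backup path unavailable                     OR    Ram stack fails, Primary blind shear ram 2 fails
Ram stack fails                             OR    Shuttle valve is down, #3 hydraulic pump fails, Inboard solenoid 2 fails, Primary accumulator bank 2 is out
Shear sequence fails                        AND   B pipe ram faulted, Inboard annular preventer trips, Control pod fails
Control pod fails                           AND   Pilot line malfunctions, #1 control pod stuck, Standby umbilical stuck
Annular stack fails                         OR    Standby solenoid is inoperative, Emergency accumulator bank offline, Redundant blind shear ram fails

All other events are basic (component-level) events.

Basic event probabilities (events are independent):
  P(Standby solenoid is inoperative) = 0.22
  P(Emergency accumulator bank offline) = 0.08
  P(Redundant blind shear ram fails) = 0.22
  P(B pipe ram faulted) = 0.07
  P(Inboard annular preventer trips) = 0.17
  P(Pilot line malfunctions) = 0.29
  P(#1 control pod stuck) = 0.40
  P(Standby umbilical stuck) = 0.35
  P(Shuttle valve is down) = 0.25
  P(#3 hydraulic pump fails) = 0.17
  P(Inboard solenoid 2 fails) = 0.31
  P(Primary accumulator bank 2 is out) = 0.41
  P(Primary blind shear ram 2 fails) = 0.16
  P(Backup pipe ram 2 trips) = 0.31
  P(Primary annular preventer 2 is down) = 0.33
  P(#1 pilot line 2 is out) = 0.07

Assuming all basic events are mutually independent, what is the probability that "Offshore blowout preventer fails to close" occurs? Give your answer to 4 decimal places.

0.9488

P(Annular stack fails) [OR] = 1 − (1−0.22) × (1−0.08) × (1−0.22) = 0.440272
P(Control pod fails) [AND] = 0.29 × 0.40 × 0.35 = 0.040600
P(Shear sequence fails) [AND] = 0.07 × 0.17 × 0.040600 = 0.000483
P(Ram stack fails) [OR] = 1 − (1−0.25) × (1−0.17) × (1−0.31) × (1−0.41) = 0.746580
P(Backup path unavailable) [OR] = 1 − (1−0.746580) × (1−0.16) = 0.787127
P(Hydraulic supply unavailable) [OR] = 1 − (1−0.31) × (1−0.33) × (1−0.07) = 0.570061
P(Offshore blowout preventer fails to close) [OR] = 1 − (1−0.440272) × (1−0.000483) × (1−0.787127) × (1−0.570061) = 0.948797
Rounded to 4 decimal places: P(Offshore blowout preventer fails to close) ≈ 0.9488.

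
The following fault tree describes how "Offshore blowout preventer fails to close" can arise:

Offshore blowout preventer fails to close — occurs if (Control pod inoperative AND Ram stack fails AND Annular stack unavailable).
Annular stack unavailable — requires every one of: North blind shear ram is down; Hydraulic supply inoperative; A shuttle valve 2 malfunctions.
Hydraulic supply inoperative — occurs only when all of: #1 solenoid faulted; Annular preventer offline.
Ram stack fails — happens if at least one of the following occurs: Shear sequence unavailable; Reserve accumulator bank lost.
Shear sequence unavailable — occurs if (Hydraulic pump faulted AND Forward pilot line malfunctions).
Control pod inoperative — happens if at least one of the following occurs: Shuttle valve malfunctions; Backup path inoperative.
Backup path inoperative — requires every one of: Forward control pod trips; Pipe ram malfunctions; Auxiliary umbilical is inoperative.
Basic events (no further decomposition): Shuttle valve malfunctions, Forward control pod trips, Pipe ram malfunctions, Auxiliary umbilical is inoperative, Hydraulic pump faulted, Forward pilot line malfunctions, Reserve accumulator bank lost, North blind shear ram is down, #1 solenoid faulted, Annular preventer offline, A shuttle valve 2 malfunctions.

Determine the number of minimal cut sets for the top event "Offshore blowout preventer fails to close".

4

Backup path inoperative [AND]: one cut set from each child combined → 1 × 1 × 1 = 1 cut set(s).
Control pod inoperative [OR]: union of children's cut sets → 2 cut set(s).
Shear sequence unavailable [AND]: one cut set from each child combined → 1 × 1 = 1 cut set(s).
Ram stack fails [OR]: union of children's cut sets → 2 cut set(s).
Hydraulic supply inoperative [AND]: one cut set from each child combined → 1 × 1 = 1 cut set(s).
Annular stack unavailable [AND]: one cut set from each child combined → 1 × 1 × 1 = 1 cut set(s).
Offshore blowout preventer fails to close [AND]: one cut set from each child combined → 2 × 2 × 1 = 4 cut set(s).
Minimal cut sets: {#1 solenoid faulted, A shuttle valve 2 malfunctions, Annular preventer offline, Forward pilot line malfunctions, Hydraulic pump faulted, North blind shear ram is down, Shuttle valve malfunctions}; {#1 solenoid faulted, A shuttle valve 2 malfunctions, Annular preventer offline, North blind shear ram is down, Reserve accumulator bank lost, Shuttle valve malfunctions}; {#1 solenoid faulted, A shuttle valve 2 malfunctions, Annular preventer offline, Auxiliary umbilical is inoperative, Forward control pod trips, Forward pilot line malfunctions, Hydraulic pump faulted, North blind shear ram is down, Pipe ram malfunctions}; {#1 solenoid faulted, A shuttle valve 2 malfunctions, Annular preventer offline, Auxiliary umbilical is inoperative, Forward control pod trips, North blind shear ram is down, Pipe ram malfunctions, Reserve accumulator bank lost}.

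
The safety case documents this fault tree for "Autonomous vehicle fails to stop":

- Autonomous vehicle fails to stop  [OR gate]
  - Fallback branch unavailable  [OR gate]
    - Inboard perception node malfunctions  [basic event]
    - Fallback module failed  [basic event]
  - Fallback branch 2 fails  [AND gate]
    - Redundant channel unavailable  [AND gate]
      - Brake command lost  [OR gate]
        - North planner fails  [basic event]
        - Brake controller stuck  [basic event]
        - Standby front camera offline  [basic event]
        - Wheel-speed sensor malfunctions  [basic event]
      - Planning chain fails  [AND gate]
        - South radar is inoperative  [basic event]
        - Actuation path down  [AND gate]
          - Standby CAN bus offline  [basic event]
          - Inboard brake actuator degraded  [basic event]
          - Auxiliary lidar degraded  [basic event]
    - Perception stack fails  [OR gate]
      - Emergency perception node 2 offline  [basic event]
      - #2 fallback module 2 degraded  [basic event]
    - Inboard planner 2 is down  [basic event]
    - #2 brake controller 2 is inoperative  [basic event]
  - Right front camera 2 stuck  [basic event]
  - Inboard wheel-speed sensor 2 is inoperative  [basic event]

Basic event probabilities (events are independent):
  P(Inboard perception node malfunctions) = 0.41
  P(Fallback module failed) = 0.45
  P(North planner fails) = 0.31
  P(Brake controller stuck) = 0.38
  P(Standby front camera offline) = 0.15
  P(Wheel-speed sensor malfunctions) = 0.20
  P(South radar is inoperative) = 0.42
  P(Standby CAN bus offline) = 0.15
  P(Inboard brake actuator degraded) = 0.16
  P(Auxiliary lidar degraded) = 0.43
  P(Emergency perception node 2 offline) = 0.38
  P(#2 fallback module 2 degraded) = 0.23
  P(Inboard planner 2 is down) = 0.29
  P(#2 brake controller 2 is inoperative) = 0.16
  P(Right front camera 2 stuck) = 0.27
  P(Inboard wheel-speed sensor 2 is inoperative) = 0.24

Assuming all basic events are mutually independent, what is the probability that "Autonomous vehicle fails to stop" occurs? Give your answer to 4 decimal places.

0.8200

P(Fallback branch unavailable) [OR] = 1 − (1−0.41) × (1−0.45) = 0.675500
P(Brake command lost) [OR] = 1 − (1−0.31) × (1−0.38) × (1−0.15) × (1−0.20) = 0.709096
P(Actuation path down) [AND] = 0.15 × 0.16 × 0.43 = 0.010320
P(Planning chain fails) [AND] = 0.42 × 0.010320 = 0.004334
P(Redundant channel unavailable) [AND] = 0.709096 × 0.004334 = 0.003073
P(Perception stack fails) [OR] = 1 − (1−0.38) × (1−0.23) = 0.522600
P(Fallback branch 2 fails) [AND] = 0.003073 × 0.522600 × 0.29 × 0.16 = 0.000075
P(Autonomous vehicle fails to stop) [OR] = 1 − (1−0.675500) × (1−0.000075) × (1−0.27) × (1−0.24) = 0.819981
Rounded to 4 decimal places: P(Autonomous vehicle fails to stop) ≈ 0.8200.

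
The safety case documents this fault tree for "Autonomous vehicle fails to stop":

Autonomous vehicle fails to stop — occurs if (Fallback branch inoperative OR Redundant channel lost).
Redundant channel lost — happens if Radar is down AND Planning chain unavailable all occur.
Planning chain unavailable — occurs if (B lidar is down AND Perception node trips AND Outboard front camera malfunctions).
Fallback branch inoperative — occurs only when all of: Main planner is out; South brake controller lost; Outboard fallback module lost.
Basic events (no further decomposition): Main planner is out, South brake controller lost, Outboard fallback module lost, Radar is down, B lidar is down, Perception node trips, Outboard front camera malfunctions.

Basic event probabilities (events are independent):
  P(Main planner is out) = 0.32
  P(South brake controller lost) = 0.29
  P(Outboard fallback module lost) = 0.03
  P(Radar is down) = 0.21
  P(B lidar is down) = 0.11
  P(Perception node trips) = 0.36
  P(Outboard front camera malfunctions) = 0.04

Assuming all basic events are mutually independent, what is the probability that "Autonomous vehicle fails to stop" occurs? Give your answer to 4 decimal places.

0.0031

P(Fallback branch inoperative) [AND] = 0.32 × 0.29 × 0.03 = 0.002784
P(Planning chain unavailable) [AND] = 0.11 × 0.36 × 0.04 = 0.001584
P(Redundant channel lost) [AND] = 0.21 × 0.001584 = 0.000333
P(Autonomous vehicle fails to stop) [OR] = 1 − (1−0.002784) × (1−0.000333) = 0.003116
Rounded to 4 decimal places: P(Autonomous vehicle fails to stop) ≈ 0.0031.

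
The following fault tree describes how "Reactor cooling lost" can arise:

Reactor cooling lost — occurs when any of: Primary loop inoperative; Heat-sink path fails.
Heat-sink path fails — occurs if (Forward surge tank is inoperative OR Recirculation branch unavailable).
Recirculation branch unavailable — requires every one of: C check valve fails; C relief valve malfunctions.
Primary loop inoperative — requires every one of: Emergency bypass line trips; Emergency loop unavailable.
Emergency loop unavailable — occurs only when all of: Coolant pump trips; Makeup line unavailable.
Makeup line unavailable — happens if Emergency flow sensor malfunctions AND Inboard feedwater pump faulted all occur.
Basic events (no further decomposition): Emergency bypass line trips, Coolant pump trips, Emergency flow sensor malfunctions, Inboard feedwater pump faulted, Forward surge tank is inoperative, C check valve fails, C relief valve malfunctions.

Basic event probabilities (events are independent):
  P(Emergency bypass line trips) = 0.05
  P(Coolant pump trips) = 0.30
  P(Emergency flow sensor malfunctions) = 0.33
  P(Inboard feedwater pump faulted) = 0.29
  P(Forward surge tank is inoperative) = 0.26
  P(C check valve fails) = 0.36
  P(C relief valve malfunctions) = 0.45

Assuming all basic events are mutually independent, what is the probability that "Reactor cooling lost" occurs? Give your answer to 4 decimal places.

0.3808

P(Makeup line unavailable) [AND] = 0.33 × 0.29 = 0.095700
P(Emergency loop unavailable) [AND] = 0.30 × 0.095700 = 0.028710
P(Primary loop inoperative) [AND] = 0.05 × 0.028710 = 0.001436
P(Recirculation branch unavailable) [AND] = 0.36 × 0.45 = 0.162000
P(Heat-sink path fails) [OR] = 1 − (1−0.26) × (1−0.162000) = 0.379880
P(Reactor cooling lost) [OR] = 1 − (1−0.001436) × (1−0.379880) = 0.380770
Rounded to 4 decimal places: P(Reactor cooling lost) ≈ 0.3808.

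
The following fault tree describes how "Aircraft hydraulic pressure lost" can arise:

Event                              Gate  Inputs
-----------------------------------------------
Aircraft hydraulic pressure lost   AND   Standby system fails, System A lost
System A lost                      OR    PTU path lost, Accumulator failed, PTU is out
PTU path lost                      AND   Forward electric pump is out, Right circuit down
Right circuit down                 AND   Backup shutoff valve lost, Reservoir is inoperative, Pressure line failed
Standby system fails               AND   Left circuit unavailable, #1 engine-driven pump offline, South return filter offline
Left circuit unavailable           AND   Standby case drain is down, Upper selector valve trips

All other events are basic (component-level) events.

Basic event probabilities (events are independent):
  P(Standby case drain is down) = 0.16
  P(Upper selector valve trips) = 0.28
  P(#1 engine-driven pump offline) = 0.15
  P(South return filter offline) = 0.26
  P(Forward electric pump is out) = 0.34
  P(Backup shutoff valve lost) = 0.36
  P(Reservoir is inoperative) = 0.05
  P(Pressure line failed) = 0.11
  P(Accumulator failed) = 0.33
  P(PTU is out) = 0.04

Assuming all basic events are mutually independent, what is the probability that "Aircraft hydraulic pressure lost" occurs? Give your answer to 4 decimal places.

0.0006

P(Left circuit unavailable) [AND] = 0.16 × 0.28 = 0.044800
P(Standby system fails) [AND] = 0.044800 × 0.15 × 0.26 = 0.001747
P(Right circuit down) [AND] = 0.36 × 0.05 × 0.11 = 0.001980
P(PTU path lost) [AND] = 0.34 × 0.001980 = 0.000673
P(System A lost) [OR] = 1 − (1−0.000673) × (1−0.33) × (1−0.04) = 0.357233
P(Aircraft hydraulic pressure lost) [AND] = 0.001747 × 0.357233 = 0.000624
Rounded to 4 decimal places: P(Aircraft hydraulic pressure lost) ≈ 0.0006.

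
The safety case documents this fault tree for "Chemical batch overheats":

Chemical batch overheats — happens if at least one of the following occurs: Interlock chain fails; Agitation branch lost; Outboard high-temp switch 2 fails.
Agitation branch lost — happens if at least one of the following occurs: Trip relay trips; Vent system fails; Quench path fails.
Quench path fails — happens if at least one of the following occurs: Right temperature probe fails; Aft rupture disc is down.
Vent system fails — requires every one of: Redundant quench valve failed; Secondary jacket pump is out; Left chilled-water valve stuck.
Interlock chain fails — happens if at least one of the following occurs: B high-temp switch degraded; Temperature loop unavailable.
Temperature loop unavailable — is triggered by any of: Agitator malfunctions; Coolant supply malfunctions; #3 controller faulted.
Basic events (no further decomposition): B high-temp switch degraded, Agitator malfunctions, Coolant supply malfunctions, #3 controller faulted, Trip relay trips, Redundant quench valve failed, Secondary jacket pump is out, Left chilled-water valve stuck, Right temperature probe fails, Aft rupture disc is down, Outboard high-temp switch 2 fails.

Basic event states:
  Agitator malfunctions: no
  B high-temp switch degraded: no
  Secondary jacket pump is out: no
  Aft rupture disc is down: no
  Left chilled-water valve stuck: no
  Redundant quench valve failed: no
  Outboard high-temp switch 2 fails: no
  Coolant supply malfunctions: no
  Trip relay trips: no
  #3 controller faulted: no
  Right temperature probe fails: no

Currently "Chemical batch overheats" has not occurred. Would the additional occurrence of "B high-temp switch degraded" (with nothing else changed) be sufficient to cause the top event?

Counterfactual: set "B high-temp switch degraded" to occurred.
Temperature loop unavailable [OR]: Agitator malfunctions=not, Coolant supply malfunctions=not, #3 controller faulted=not → no input occurs → does not occur.
Interlock chain fails [OR]: B high-temp switch degraded=occurs, Temperature loop unavailable=not → at least one input occurs → occurs.
Vent system fails [AND]: Redundant quench valve failed=not, Secondary jacket pump is out=not, Left chilled-water valve stuck=not → not all inputs occur → does not occur.
Quench path fails [OR]: Right temperature probe fails=not, Aft rupture disc is down=not → no input occurs → does not occur.
Agitation branch lost [OR]: Trip relay trips=not, Vent system fails=not, Quench path fails=not → no input occurs → does not occur.
Chemical batch overheats [OR]: Interlock chain fails=occurs, Agitation branch lost=not, Outboard high-temp switch 2 fails=not → at least one input occurs → occurs.

Yes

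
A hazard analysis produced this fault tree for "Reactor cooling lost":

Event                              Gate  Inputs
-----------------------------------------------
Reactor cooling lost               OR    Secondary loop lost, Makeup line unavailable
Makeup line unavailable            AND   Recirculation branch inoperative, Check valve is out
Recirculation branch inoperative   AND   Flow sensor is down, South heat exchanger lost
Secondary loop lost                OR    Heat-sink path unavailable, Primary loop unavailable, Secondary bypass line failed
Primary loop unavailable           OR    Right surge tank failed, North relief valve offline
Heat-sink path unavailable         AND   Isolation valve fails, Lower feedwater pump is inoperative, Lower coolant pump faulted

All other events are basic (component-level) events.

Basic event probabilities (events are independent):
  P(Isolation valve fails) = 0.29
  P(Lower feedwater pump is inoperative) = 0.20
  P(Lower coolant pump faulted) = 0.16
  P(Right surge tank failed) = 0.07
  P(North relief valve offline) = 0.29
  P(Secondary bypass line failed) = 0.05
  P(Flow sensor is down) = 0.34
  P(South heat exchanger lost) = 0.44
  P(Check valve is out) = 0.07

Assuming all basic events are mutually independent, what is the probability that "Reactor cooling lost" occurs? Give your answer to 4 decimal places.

0.3850

P(Heat-sink path unavailable) [AND] = 0.29 × 0.20 × 0.16 = 0.009280
P(Primary loop unavailable) [OR] = 1 − (1−0.07) × (1−0.29) = 0.339700
P(Secondary loop lost) [OR] = 1 − (1−0.009280) × (1−0.339700) × (1−0.05) = 0.378536
P(Recirculation branch inoperative) [AND] = 0.34 × 0.44 = 0.149600
P(Makeup line unavailable) [AND] = 0.149600 × 0.07 = 0.010472
P(Reactor cooling lost) [OR] = 1 − (1−0.378536) × (1−0.010472) = 0.385044
Rounded to 4 decimal places: P(Reactor cooling lost) ≈ 0.3850.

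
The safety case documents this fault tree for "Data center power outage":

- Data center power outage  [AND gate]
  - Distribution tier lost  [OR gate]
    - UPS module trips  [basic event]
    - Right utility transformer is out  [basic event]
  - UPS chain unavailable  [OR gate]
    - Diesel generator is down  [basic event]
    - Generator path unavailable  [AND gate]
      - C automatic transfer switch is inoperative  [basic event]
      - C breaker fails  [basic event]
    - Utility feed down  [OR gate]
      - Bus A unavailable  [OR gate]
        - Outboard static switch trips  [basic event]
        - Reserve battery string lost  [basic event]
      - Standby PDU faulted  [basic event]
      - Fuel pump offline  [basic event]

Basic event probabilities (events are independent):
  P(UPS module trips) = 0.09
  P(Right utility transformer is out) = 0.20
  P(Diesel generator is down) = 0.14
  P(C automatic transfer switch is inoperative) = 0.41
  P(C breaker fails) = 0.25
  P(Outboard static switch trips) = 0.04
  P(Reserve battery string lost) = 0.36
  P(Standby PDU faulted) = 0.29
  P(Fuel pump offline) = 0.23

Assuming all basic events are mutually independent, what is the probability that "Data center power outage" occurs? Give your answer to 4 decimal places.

0.2015

P(Distribution tier lost) [OR] = 1 − (1−0.09) × (1−0.20) = 0.272000
P(Generator path unavailable) [AND] = 0.41 × 0.25 = 0.102500
P(Bus A unavailable) [OR] = 1 − (1−0.04) × (1−0.36) = 0.385600
P(Utility feed down) [OR] = 1 − (1−0.385600) × (1−0.29) × (1−0.23) = 0.664108
P(UPS chain unavailable) [OR] = 1 − (1−0.14) × (1−0.102500) × (1−0.664108) = 0.740742
P(Data center power outage) [AND] = 0.272000 × 0.740742 = 0.201482
Rounded to 4 decimal places: P(Data center power outage) ≈ 0.2015.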